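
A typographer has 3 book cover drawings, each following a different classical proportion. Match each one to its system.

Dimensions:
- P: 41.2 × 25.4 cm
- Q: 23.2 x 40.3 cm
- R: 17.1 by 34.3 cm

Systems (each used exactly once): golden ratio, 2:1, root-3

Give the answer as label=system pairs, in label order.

Ratios: P ≈ 1.622; Q ≈ 1.737; R ≈ 2.006.
Targets: golden ratio ≈ 1.618; 2:1 ≈ 2.000; root-3 ≈ 1.732.

P=golden ratio, Q=root-3, R=2:1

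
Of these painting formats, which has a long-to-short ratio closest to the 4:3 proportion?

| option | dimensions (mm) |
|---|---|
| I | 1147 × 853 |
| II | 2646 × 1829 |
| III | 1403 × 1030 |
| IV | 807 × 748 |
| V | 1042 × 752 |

Ratios (long/short): I ≈ 1.345; II ≈ 1.447; III ≈ 1.362; IV ≈ 1.079; V ≈ 1.386.
4:3 ≈ 1.333; option I is nearest (Δ 0.012).

I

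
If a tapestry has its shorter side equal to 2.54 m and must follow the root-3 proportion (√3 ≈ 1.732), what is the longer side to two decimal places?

root-3 ≈ 1.73205.
Longer side = 2.54 × 1.73205 ≈ 4.3994 → 4.40 m.

4.40 m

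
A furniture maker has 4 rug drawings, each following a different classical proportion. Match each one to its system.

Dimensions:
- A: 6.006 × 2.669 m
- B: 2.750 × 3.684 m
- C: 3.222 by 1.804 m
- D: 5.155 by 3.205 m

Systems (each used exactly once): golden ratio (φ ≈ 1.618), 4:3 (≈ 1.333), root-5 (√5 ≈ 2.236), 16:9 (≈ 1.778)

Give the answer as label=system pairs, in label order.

A=root-5, B=4:3, C=16:9, D=golden ratio

A = 6.006/2.669 ≈ 2.250 → root-5 (2.236)
B = 3.684/2.750 ≈ 1.340 → 4:3 (1.333)
C = 3.222/1.804 ≈ 1.786 → 16:9 (1.778)
D = 5.155/3.205 ≈ 1.608 → golden ratio (1.618)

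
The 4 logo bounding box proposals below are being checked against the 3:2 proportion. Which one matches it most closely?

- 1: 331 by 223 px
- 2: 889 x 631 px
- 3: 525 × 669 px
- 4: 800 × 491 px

1

Ratios (long/short): 1 ≈ 1.484; 2 ≈ 1.409; 3 ≈ 1.274; 4 ≈ 1.629.
3:2 ≈ 1.500; option 1 is nearest (Δ 0.016).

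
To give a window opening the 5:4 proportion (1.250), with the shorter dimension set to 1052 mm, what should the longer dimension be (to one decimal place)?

5:4 = 1.25000.
Longer side = 1052 × 1.25000 ≈ 1315.000 → 1315.0 mm.

1315.0 mm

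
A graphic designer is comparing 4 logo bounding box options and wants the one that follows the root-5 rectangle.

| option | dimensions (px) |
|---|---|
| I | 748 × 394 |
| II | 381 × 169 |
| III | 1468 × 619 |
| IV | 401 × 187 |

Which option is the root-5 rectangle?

Target root-5 ≈ 2.236.
I: 1.898 (Δ0.338)  II: 2.254 (Δ0.018)  III: 2.372 (Δ0.136)  IV: 2.144 (Δ0.092)

II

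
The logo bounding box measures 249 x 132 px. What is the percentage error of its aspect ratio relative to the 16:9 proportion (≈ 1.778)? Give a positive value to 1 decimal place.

Ratio = 249 / 132 ≈ 1.8864.
Ideal 16:9 ≈ 1.7778. |1.8864 − 1.7778| / 1.7778 ≈ 6.11% → 6.1%.

6.1%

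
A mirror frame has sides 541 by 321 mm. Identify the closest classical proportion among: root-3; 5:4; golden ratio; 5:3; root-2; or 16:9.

Ratio = 541 / 321 ≈ 1.685.
Distances: root-3 1.732 (Δ 0.047); 5:4 1.250 (Δ 0.435); golden ratio 1.618 (Δ 0.067); 5:3 1.667 (Δ 0.018); root-2 1.414 (Δ 0.271); 16:9 1.778 (Δ 0.093).

5:3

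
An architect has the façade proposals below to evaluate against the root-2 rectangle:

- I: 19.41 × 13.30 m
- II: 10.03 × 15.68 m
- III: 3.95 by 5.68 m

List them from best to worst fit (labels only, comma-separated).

III, I, II

I: 19.41/13.30 ≈ 1.459 → |1.459 − 1.414| = 0.045
II: 15.68/10.03 ≈ 1.563 → |1.563 − 1.414| = 0.149
III: 5.68/3.95 ≈ 1.438 → |1.438 − 1.414| = 0.024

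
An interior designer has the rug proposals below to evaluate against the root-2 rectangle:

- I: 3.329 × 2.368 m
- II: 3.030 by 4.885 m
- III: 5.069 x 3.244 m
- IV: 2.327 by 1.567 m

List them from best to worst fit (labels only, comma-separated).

I, IV, III, II

I: 3.329/2.368 ≈ 1.406 → |1.406 − 1.414| = 0.008
II: 4.885/3.030 ≈ 1.612 → |1.612 − 1.414| = 0.198
III: 5.069/3.244 ≈ 1.563 → |1.563 − 1.414| = 0.149
IV: 2.327/1.567 ≈ 1.485 → |1.485 − 1.414| = 0.071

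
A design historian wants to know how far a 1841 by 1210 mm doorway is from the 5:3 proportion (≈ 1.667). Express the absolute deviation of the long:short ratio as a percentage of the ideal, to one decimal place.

8.7%

Ratio = 1841 / 1210 ≈ 1.5215.
Ideal 5:3 ≈ 1.6667. |1.5215 − 1.6667| / 1.6667 ≈ 8.71% → 8.7%.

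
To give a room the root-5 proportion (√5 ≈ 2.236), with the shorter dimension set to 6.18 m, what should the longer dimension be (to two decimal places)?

13.82 m

root-5 ≈ 2.23607.
Longer side = 6.18 × 2.23607 ≈ 13.8189 → 13.82 m.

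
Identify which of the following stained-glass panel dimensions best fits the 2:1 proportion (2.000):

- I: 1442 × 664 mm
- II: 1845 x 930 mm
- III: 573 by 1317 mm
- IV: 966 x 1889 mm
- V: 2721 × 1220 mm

Ratios (long/short): I ≈ 2.172; II ≈ 1.984; III ≈ 2.298; IV ≈ 1.955; V ≈ 2.230.
2:1 ≈ 2.000; option II is nearest (Δ 0.016).

II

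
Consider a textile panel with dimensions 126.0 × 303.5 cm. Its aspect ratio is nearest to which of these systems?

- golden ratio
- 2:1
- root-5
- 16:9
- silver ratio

silver ratio

Ratio = 303.5 / 126.0 ≈ 2.409.
Distances: golden ratio 1.618 (Δ 0.791); 2:1 2.000 (Δ 0.409); root-5 2.236 (Δ 0.173); 16:9 1.778 (Δ 0.631); silver ratio 2.414 (Δ 0.005).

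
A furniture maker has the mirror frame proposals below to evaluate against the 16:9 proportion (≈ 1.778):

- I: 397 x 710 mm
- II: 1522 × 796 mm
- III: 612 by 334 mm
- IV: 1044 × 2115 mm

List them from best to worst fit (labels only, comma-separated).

I, III, II, IV

Ratios: I = 710 / 397 ≈ 1.788; II = 1522 / 796 ≈ 1.912; III = 612 / 334 ≈ 1.832; IV = 2115 / 1044 ≈ 2.026.
|Δ from 1.778|: I 0.010; II 0.134; III 0.054; IV 0.248.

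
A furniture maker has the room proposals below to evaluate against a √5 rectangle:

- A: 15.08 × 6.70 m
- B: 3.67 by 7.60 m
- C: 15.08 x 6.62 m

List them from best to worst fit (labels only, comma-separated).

A: 15.08/6.70 ≈ 2.251 → |2.251 − 2.236| = 0.015
B: 7.60/3.67 ≈ 2.071 → |2.071 − 2.236| = 0.165
C: 15.08/6.62 ≈ 2.278 → |2.278 − 2.236| = 0.042

A, C, B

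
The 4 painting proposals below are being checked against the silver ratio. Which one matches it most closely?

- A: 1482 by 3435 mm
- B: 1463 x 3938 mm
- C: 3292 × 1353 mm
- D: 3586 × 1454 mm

C

Target silver ratio ≈ 2.414.
A: 2.318 (Δ0.096)  B: 2.692 (Δ0.278)  C: 2.433 (Δ0.019)  D: 2.466 (Δ0.052)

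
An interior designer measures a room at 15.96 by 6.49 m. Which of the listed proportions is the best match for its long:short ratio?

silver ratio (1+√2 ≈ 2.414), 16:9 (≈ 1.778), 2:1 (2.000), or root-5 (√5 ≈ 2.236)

Ratio = 15.96 / 6.49 ≈ 2.459.
Distances: silver ratio 2.414 (Δ 0.045); 16:9 1.778 (Δ 0.681); 2:1 2.000 (Δ 0.459); root-5 2.236 (Δ 0.223).

silver ratio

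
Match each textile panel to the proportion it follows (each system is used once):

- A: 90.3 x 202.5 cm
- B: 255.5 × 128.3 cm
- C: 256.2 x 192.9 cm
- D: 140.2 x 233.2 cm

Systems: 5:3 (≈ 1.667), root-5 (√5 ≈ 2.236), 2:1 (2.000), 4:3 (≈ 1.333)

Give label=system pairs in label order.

Ratios: A ≈ 2.243; B ≈ 1.991; C ≈ 1.328; D ≈ 1.663.
Targets: 5:3 ≈ 1.667; root-5 ≈ 2.236; 2:1 ≈ 2.000; 4:3 ≈ 1.333.

A=root-5, B=2:1, C=4:3, D=5:3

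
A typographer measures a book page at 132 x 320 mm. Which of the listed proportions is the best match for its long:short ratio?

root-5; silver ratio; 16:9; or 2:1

silver ratio

Ratio = 320 / 132 ≈ 2.424.
Distances: root-5 2.236 (Δ 0.188); silver ratio 2.414 (Δ 0.010); 16:9 1.778 (Δ 0.646); 2:1 2.000 (Δ 0.424).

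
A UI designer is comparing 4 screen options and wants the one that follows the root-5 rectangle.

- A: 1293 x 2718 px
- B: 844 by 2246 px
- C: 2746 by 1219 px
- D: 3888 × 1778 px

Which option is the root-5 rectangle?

Ratios (long/short): A ≈ 2.102; B ≈ 2.661; C ≈ 2.253; D ≈ 2.187.
root-5 ≈ 2.236; option C is nearest (Δ 0.017).

C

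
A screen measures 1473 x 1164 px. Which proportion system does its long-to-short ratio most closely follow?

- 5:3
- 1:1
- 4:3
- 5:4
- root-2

5:4

Ratio = 1473 / 1164 ≈ 1.265.
Distances: 5:3 1.667 (Δ 0.402); 1:1 1.000 (Δ 0.265); 4:3 1.333 (Δ 0.068); 5:4 1.250 (Δ 0.015); root-2 1.414 (Δ 0.149).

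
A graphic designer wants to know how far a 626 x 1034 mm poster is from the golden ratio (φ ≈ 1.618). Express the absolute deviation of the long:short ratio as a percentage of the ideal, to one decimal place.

Ratio = 1034 / 626 ≈ 1.6518.
Ideal golden ratio ≈ 1.6180. |1.6518 − 1.6180| / 1.6180 ≈ 2.09% → 2.1%.

2.1%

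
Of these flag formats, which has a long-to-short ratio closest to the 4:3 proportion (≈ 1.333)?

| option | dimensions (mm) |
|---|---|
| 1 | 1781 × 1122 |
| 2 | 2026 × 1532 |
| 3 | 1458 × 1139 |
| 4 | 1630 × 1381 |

2

Ratios (long/short): 1 ≈ 1.587; 2 ≈ 1.322; 3 ≈ 1.280; 4 ≈ 1.180.
4:3 ≈ 1.333; option 2 is nearest (Δ 0.011).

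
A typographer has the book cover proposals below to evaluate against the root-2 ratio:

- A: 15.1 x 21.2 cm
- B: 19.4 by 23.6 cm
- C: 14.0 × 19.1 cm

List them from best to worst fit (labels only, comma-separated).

A: 21.2/15.1 ≈ 1.404 → |1.404 − 1.414| = 0.010
B: 23.6/19.4 ≈ 1.216 → |1.216 − 1.414| = 0.198
C: 19.1/14.0 ≈ 1.364 → |1.364 − 1.414| = 0.050

A, C, B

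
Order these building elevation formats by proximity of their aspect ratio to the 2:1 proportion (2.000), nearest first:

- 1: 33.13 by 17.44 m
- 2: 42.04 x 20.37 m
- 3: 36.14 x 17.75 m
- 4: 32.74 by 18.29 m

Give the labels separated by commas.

3, 2, 1, 4

1: 33.13/17.44 ≈ 1.900 → |1.900 − 2.000| = 0.100
2: 42.04/20.37 ≈ 2.064 → |2.064 − 2.000| = 0.064
3: 36.14/17.75 ≈ 2.036 → |2.036 − 2.000| = 0.036
4: 32.74/18.29 ≈ 1.790 → |1.790 − 2.000| = 0.210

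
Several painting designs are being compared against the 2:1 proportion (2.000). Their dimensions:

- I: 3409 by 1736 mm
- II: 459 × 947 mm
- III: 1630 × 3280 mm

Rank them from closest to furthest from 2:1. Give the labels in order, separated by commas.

III, I, II

I: 3409/1736 ≈ 1.964 → |1.964 − 2.000| = 0.036
II: 947/459 ≈ 2.063 → |2.063 − 2.000| = 0.063
III: 3280/1630 ≈ 2.012 → |2.012 − 2.000| = 0.012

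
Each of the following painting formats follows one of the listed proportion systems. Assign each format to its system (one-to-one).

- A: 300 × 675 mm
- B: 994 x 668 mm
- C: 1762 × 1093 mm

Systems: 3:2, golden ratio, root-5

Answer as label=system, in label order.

A=root-5, B=3:2, C=golden ratio

A = 675/300 ≈ 2.250 → root-5 (2.236)
B = 994/668 ≈ 1.488 → 3:2 (1.500)
C = 1762/1093 ≈ 1.612 → golden ratio (1.618)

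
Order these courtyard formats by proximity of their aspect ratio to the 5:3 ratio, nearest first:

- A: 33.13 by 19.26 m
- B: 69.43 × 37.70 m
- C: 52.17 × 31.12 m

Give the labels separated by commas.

C, A, B

Ratios: A = 33.13 / 19.26 ≈ 1.720; B = 69.43 / 37.70 ≈ 1.842; C = 52.17 / 31.12 ≈ 1.676.
|Δ from 1.667|: A 0.053; B 0.175; C 0.009.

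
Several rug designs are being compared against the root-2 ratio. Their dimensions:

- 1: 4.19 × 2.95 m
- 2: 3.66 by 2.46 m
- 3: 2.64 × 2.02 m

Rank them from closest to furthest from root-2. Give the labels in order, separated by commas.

1, 2, 3

Ratios: 1 = 4.19 / 2.95 ≈ 1.420; 2 = 3.66 / 2.46 ≈ 1.488; 3 = 2.64 / 2.02 ≈ 1.307.
|Δ from 1.414|: 1 0.006; 2 0.074; 3 0.107.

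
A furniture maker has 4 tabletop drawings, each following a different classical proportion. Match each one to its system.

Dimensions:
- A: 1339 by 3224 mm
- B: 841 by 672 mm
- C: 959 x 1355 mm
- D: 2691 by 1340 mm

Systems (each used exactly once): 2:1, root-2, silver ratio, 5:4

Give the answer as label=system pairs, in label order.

A = 3224/1339 ≈ 2.408 → silver ratio (2.414)
B = 841/672 ≈ 1.251 → 5:4 (1.250)
C = 1355/959 ≈ 1.413 → root-2 (1.414)
D = 2691/1340 ≈ 2.008 → 2:1 (2.000)

A=silver ratio, B=5:4, C=root-2, D=2:1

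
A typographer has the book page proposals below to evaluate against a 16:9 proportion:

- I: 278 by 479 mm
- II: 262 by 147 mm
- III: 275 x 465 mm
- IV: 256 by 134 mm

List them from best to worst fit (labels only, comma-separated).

I: 479/278 ≈ 1.723 → |1.723 − 1.778| = 0.055
II: 262/147 ≈ 1.782 → |1.782 − 1.778| = 0.004
III: 465/275 ≈ 1.691 → |1.691 − 1.778| = 0.087
IV: 256/134 ≈ 1.910 → |1.910 − 1.778| = 0.132

II, I, III, IV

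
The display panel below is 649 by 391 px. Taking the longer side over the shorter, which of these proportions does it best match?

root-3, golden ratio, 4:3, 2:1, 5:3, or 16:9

649/391 ≈ 1.660. Nearest candidates are 5:3 (1.667, off by 0.007) and golden ratio (1.618, off by 0.042).

5:3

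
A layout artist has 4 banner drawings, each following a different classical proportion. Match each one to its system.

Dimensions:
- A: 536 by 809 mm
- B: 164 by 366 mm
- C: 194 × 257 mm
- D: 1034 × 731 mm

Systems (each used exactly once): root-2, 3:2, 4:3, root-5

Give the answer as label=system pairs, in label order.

A=3:2, B=root-5, C=4:3, D=root-2

A = 809/536 ≈ 1.509 → 3:2 (1.500)
B = 366/164 ≈ 2.232 → root-5 (2.236)
C = 257/194 ≈ 1.325 → 4:3 (1.333)
D = 1034/731 ≈ 1.415 → root-2 (1.414)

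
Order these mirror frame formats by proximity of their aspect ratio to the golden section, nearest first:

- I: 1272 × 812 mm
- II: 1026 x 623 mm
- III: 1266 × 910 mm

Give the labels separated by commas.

Ratios: I = 1272 / 812 ≈ 1.567; II = 1026 / 623 ≈ 1.647; III = 1266 / 910 ≈ 1.391.
|Δ from 1.618|: I 0.051; II 0.029; III 0.227.

II, I, III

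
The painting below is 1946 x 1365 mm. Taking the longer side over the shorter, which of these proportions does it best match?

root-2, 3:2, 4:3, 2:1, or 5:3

1946/1365 ≈ 1.426. Nearest candidates are root-2 (1.414, off by 0.012) and 3:2 (1.500, off by 0.074).

root-2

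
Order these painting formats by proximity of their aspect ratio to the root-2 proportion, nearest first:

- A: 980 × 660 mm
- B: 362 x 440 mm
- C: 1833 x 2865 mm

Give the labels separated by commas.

A, C, B

A: 980/660 ≈ 1.485 → |1.485 − 1.414| = 0.071
B: 440/362 ≈ 1.215 → |1.215 − 1.414| = 0.199
C: 2865/1833 ≈ 1.563 → |1.563 − 1.414| = 0.149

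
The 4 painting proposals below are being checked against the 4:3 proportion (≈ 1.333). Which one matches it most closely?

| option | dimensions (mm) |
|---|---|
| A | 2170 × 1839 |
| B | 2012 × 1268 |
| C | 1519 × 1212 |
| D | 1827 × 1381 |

D

Target 4:3 ≈ 1.333.
A: 1.180 (Δ0.153)  B: 1.587 (Δ0.254)  C: 1.253 (Δ0.080)  D: 1.323 (Δ0.010)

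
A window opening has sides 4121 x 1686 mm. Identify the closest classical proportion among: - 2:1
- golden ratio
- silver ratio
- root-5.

silver ratio

4121/1686 ≈ 2.444. Nearest candidates are silver ratio (2.414, off by 0.030) and root-5 (2.236, off by 0.208).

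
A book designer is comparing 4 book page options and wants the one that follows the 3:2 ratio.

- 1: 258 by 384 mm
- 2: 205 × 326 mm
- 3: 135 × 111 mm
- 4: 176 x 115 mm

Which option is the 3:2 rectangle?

1

Target 3:2 ≈ 1.500.
1: 1.488 (Δ0.012)  2: 1.590 (Δ0.090)  3: 1.216 (Δ0.284)  4: 1.530 (Δ0.030)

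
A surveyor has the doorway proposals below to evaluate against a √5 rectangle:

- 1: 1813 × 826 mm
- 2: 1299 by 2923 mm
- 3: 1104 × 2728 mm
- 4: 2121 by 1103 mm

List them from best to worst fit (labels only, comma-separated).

2, 1, 3, 4

Ratios: 1 = 1813 / 826 ≈ 2.195; 2 = 2923 / 1299 ≈ 2.250; 3 = 2728 / 1104 ≈ 2.471; 4 = 2121 / 1103 ≈ 1.923.
|Δ from 2.236|: 1 0.041; 2 0.014; 3 0.235; 4 0.313.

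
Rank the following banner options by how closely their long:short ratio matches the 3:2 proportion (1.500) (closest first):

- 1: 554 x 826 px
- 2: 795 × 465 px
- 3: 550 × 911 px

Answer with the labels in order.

Ratios: 1 = 826 / 554 ≈ 1.491; 2 = 795 / 465 ≈ 1.710; 3 = 911 / 550 ≈ 1.656.
|Δ from 1.500|: 1 0.009; 2 0.210; 3 0.156.

1, 3, 2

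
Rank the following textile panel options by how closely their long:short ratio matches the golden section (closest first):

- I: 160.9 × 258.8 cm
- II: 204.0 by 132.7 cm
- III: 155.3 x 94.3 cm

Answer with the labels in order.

Ratios: I = 258.8 / 160.9 ≈ 1.608; II = 204.0 / 132.7 ≈ 1.537; III = 155.3 / 94.3 ≈ 1.647.
|Δ from 1.618|: I 0.010; II 0.081; III 0.029.

I, III, II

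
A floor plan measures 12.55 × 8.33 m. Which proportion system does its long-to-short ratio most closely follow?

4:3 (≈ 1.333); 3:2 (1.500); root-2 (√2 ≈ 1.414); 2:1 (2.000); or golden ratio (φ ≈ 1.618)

3:2

12.55/8.33 ≈ 1.507. Nearest candidates are 3:2 (1.500, off by 0.007) and root-2 (1.414, off by 0.093).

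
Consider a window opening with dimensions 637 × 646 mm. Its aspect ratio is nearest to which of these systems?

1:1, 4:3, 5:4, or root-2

Ratio = 646 / 637 ≈ 1.014.
Distances: 1:1 1.000 (Δ 0.014); 4:3 1.333 (Δ 0.319); 5:4 1.250 (Δ 0.236); root-2 1.414 (Δ 0.400).

1:1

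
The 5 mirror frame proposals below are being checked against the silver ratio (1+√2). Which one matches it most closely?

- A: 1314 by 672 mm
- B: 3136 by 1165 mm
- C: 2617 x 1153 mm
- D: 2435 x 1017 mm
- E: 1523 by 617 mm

D

Target silver ratio ≈ 2.414.
A: 1.955 (Δ0.459)  B: 2.692 (Δ0.278)  C: 2.270 (Δ0.144)  D: 2.394 (Δ0.020)  E: 2.468 (Δ0.054)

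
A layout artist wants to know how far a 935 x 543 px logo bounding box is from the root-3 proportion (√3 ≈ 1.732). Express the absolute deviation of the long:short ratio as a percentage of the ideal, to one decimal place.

Ratio = 935 / 543 ≈ 1.7219.
Ideal root-3 ≈ 1.7321. |1.7219 − 1.7321| / 1.7321 ≈ 0.59% → 0.6%.

0.6%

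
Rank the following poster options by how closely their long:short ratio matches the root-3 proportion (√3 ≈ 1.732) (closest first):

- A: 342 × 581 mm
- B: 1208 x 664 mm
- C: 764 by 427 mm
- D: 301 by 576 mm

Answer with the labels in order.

Ratios: A = 581 / 342 ≈ 1.699; B = 1208 / 664 ≈ 1.819; C = 764 / 427 ≈ 1.789; D = 576 / 301 ≈ 1.914.
|Δ from 1.732|: A 0.033; B 0.087; C 0.057; D 0.182.

A, C, B, D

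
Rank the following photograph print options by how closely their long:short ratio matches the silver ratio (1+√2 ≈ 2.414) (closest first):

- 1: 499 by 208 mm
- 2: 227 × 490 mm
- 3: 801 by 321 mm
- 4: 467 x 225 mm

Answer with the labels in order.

1, 3, 2, 4

Ratios: 1 = 499 / 208 ≈ 2.399; 2 = 490 / 227 ≈ 2.159; 3 = 801 / 321 ≈ 2.495; 4 = 467 / 225 ≈ 2.076.
|Δ from 2.414|: 1 0.015; 2 0.255; 3 0.081; 4 0.338.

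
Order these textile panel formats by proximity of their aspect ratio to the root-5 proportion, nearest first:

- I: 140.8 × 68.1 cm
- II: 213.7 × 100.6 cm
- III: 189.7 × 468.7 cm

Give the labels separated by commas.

I: 140.8/68.1 ≈ 2.068 → |2.068 − 2.236| = 0.168
II: 213.7/100.6 ≈ 2.124 → |2.124 − 2.236| = 0.112
III: 468.7/189.7 ≈ 2.471 → |2.471 − 2.236| = 0.235

II, I, III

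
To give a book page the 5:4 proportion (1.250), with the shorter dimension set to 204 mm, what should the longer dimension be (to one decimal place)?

255.0 mm

5:4 = 1.25000.
Longer side = 204 × 1.25000 ≈ 255.000 → 255.0 mm.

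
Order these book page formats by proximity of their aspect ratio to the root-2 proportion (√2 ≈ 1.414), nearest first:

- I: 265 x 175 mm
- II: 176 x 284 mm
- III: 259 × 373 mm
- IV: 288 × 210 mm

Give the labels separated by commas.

III, IV, I, II

I: 265/175 ≈ 1.514 → |1.514 − 1.414| = 0.100
II: 284/176 ≈ 1.614 → |1.614 − 1.414| = 0.200
III: 373/259 ≈ 1.440 → |1.440 − 1.414| = 0.026
IV: 288/210 ≈ 1.371 → |1.371 − 1.414| = 0.043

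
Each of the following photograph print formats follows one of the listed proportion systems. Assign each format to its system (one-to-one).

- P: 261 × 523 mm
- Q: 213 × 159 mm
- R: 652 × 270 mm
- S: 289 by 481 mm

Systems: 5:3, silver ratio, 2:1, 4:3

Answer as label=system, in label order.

P = 523/261 ≈ 2.004 → 2:1 (2.000)
Q = 213/159 ≈ 1.340 → 4:3 (1.333)
R = 652/270 ≈ 2.415 → silver ratio (2.414)
S = 481/289 ≈ 1.664 → 5:3 (1.667)

P=2:1, Q=4:3, R=silver ratio, S=5:3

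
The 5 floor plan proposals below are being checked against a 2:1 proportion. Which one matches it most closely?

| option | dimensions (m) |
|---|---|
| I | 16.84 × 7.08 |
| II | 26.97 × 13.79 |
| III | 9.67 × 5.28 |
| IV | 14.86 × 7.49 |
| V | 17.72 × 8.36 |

Target 2:1 ≈ 2.000.
I: 2.379 (Δ0.379)  II: 1.956 (Δ0.044)  III: 1.831 (Δ0.169)  IV: 1.984 (Δ0.016)  V: 2.120 (Δ0.120)

IV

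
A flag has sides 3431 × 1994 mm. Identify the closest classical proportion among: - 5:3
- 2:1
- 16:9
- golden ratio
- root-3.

root-3

Ratio = 3431 / 1994 ≈ 1.721.
Distances: 5:3 1.667 (Δ 0.054); 2:1 2.000 (Δ 0.279); 16:9 1.778 (Δ 0.057); golden ratio 1.618 (Δ 0.103); root-3 1.732 (Δ 0.011).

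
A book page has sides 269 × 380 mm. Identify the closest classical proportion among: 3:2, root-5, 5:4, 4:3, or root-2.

root-2

Ratio = 380 / 269 ≈ 1.413.
Distances: 3:2 1.500 (Δ 0.087); root-5 2.236 (Δ 0.823); 5:4 1.250 (Δ 0.163); 4:3 1.333 (Δ 0.080); root-2 1.414 (Δ 0.001).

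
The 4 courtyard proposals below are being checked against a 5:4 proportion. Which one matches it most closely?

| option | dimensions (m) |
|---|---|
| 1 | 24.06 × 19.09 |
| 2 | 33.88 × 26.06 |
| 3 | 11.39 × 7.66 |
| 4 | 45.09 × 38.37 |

1

Target 5:4 ≈ 1.250.
1: 1.260 (Δ0.010)  2: 1.300 (Δ0.050)  3: 1.487 (Δ0.237)  4: 1.175 (Δ0.075)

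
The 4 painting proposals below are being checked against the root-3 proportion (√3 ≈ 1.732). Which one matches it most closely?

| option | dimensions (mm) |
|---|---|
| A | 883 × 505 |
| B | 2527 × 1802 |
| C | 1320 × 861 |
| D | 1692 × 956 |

A

Target root-3 ≈ 1.732.
A: 1.749 (Δ0.017)  B: 1.402 (Δ0.330)  C: 1.533 (Δ0.199)  D: 1.770 (Δ0.038)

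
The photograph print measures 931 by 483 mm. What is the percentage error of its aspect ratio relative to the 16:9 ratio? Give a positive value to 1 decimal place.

Ratio = 931 / 483 ≈ 1.9275.
Ideal 16:9 ≈ 1.7778. |1.9275 − 1.7778| / 1.7778 ≈ 8.42% → 8.4%.

8.4%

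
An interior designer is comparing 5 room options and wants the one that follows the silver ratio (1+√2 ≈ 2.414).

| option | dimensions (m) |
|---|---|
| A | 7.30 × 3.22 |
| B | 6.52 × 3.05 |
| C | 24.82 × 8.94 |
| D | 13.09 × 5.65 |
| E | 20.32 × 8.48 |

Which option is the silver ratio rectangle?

Ratios (long/short): A ≈ 2.267; B ≈ 2.138; C ≈ 2.776; D ≈ 2.317; E ≈ 2.396.
silver ratio ≈ 2.414; option E is nearest (Δ 0.018).

E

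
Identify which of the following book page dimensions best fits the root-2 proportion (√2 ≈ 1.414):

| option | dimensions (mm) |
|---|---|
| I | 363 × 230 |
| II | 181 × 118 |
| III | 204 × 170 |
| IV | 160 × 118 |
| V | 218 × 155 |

Target root-2 ≈ 1.414.
I: 1.578 (Δ0.164)  II: 1.534 (Δ0.120)  III: 1.200 (Δ0.214)  IV: 1.356 (Δ0.058)  V: 1.406 (Δ0.008)

V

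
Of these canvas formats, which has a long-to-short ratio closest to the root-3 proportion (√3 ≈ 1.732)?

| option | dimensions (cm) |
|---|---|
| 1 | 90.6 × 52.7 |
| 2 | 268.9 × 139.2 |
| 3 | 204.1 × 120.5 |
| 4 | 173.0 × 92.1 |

1

Target root-3 ≈ 1.732.
1: 1.719 (Δ0.013)  2: 1.932 (Δ0.200)  3: 1.694 (Δ0.038)  4: 1.878 (Δ0.146)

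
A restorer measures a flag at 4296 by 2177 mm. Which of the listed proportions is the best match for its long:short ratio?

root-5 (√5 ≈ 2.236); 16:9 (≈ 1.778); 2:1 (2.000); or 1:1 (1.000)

2:1

4296/2177 ≈ 1.973. Nearest candidates are 2:1 (2.000, off by 0.027) and 16:9 (1.778, off by 0.195).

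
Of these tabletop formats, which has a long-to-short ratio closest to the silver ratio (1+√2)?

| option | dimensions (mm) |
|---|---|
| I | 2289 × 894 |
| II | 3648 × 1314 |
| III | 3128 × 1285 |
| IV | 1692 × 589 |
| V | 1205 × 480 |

Ratios (long/short): I ≈ 2.560; II ≈ 2.776; III ≈ 2.434; IV ≈ 2.873; V ≈ 2.510.
silver ratio ≈ 2.414; option III is nearest (Δ 0.020).

III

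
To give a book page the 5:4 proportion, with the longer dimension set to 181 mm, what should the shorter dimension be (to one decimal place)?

144.8 mm

5:4 = 1.25000.
Shorter side = 181 ÷ 1.25000 ≈ 144.800 → 144.8 mm.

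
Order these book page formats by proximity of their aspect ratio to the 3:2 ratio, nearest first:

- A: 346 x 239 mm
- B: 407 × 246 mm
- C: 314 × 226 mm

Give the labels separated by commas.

Ratios: A = 346 / 239 ≈ 1.448; B = 407 / 246 ≈ 1.654; C = 314 / 226 ≈ 1.389.
|Δ from 1.500|: A 0.052; B 0.154; C 0.111.

A, C, B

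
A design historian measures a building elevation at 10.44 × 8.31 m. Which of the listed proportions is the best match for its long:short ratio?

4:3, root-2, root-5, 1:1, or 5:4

5:4

Ratio = 10.44 / 8.31 ≈ 1.256.
Distances: 4:3 1.333 (Δ 0.077); root-2 1.414 (Δ 0.158); root-5 2.236 (Δ 0.980); 1:1 1.000 (Δ 0.256); 5:4 1.250 (Δ 0.006).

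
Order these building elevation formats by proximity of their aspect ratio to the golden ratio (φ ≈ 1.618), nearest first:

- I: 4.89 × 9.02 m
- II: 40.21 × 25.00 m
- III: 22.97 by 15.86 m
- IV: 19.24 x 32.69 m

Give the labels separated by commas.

II, IV, III, I

I: 9.02/4.89 ≈ 1.845 → |1.845 − 1.618| = 0.227
II: 40.21/25.00 ≈ 1.608 → |1.608 − 1.618| = 0.010
III: 22.97/15.86 ≈ 1.448 → |1.448 − 1.618| = 0.170
IV: 32.69/19.24 ≈ 1.699 → |1.699 − 1.618| = 0.081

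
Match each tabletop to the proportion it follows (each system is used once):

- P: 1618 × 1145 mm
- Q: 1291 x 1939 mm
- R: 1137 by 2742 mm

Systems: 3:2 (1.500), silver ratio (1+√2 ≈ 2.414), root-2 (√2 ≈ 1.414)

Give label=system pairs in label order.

Ratios: P ≈ 1.413; Q ≈ 1.502; R ≈ 2.412.
Targets: 3:2 ≈ 1.500; silver ratio ≈ 2.414; root-2 ≈ 1.414.

P=root-2, Q=3:2, R=silver ratio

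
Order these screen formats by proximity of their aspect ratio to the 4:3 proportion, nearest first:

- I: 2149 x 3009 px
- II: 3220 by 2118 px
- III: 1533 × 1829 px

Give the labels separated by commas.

I, III, II

I: 3009/2149 ≈ 1.400 → |1.400 − 1.333| = 0.067
II: 3220/2118 ≈ 1.520 → |1.520 − 1.333| = 0.187
III: 1829/1533 ≈ 1.193 → |1.193 − 1.333| = 0.140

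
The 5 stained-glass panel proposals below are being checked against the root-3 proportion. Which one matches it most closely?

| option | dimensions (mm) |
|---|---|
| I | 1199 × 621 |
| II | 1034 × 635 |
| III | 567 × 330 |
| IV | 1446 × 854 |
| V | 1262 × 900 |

III

Target root-3 ≈ 1.732.
I: 1.931 (Δ0.199)  II: 1.628 (Δ0.104)  III: 1.718 (Δ0.014)  IV: 1.693 (Δ0.039)  V: 1.402 (Δ0.330)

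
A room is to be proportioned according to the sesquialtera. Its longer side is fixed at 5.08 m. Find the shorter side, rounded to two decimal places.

3:2 = 1.50000.
Shorter side = 5.08 ÷ 1.50000 ≈ 3.3867 → 3.39 m.

3.39 m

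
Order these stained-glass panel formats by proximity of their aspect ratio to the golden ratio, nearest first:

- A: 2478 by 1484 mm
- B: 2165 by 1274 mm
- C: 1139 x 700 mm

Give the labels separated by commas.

Ratios: A = 2478 / 1484 ≈ 1.670; B = 2165 / 1274 ≈ 1.699; C = 1139 / 700 ≈ 1.627.
|Δ from 1.618|: A 0.052; B 0.081; C 0.009.

C, A, B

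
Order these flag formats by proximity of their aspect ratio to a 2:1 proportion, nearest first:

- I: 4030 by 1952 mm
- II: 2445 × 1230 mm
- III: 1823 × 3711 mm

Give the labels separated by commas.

II, III, I

Ratios: I = 4030 / 1952 ≈ 2.065; II = 2445 / 1230 ≈ 1.988; III = 3711 / 1823 ≈ 2.036.
|Δ from 2.000|: I 0.065; II 0.012; III 0.036.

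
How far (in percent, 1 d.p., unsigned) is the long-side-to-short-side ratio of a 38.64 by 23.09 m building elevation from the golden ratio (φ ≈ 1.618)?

3.4%

Ratio = 38.64 / 23.09 ≈ 1.6735.
Ideal golden ratio ≈ 1.6180. |1.6735 − 1.6180| / 1.6180 ≈ 3.43% → 3.4%.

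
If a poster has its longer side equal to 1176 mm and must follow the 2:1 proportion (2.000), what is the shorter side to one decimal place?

588.0 mm

2:1 = 2.00000.
Shorter side = 1176 ÷ 2.00000 ≈ 588.000 → 588.0 mm.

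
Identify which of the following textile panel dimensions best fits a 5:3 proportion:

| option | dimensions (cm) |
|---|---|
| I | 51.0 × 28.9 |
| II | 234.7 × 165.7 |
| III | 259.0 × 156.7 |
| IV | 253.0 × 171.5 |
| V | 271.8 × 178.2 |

III

Target 5:3 ≈ 1.667.
I: 1.765 (Δ0.098)  II: 1.416 (Δ0.251)  III: 1.653 (Δ0.014)  IV: 1.475 (Δ0.192)  V: 1.525 (Δ0.142)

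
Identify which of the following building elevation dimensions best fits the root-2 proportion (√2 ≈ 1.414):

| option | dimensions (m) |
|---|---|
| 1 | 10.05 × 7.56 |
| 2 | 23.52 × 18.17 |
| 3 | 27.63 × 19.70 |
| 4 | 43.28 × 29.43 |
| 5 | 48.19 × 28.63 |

3

Ratios (long/short): 1 ≈ 1.329; 2 ≈ 1.294; 3 ≈ 1.403; 4 ≈ 1.471; 5 ≈ 1.683.
root-2 ≈ 1.414; option 3 is nearest (Δ 0.011).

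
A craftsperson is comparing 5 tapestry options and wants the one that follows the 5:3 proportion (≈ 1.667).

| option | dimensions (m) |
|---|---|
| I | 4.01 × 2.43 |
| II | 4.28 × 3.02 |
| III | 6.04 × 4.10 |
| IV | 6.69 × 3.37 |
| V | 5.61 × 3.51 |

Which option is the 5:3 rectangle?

Target 5:3 ≈ 1.667.
I: 1.650 (Δ0.017)  II: 1.417 (Δ0.250)  III: 1.473 (Δ0.194)  IV: 1.985 (Δ0.318)  V: 1.598 (Δ0.069)

I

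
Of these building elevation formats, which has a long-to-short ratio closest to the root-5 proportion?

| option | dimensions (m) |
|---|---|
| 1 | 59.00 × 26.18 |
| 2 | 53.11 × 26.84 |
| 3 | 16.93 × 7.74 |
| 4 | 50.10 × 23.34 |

Target root-5 ≈ 2.236.
1: 2.254 (Δ0.018)  2: 1.979 (Δ0.257)  3: 2.187 (Δ0.049)  4: 2.147 (Δ0.089)

1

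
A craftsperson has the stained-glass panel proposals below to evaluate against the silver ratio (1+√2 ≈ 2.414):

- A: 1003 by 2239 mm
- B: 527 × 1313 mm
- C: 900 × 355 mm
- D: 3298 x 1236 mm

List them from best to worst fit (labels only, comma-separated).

Ratios: A = 2239 / 1003 ≈ 2.232; B = 1313 / 527 ≈ 2.491; C = 900 / 355 ≈ 2.535; D = 3298 / 1236 ≈ 2.668.
|Δ from 2.414|: A 0.182; B 0.077; C 0.121; D 0.254.

B, C, A, D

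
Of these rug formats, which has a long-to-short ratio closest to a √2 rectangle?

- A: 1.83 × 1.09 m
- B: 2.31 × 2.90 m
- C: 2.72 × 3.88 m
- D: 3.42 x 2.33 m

C

Ratios (long/short): A ≈ 1.679; B ≈ 1.255; C ≈ 1.426; D ≈ 1.468.
root-2 ≈ 1.414; option C is nearest (Δ 0.012).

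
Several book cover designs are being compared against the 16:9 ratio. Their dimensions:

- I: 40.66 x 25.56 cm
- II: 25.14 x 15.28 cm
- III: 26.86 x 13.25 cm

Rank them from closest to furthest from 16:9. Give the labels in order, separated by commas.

II, I, III

Ratios: I = 40.66 / 25.56 ≈ 1.591; II = 25.14 / 15.28 ≈ 1.645; III = 26.86 / 13.25 ≈ 2.027.
|Δ from 1.778|: I 0.187; II 0.133; III 0.249.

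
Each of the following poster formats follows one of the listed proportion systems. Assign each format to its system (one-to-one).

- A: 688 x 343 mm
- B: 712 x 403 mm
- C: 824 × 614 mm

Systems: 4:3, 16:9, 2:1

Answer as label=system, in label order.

Ratios: A ≈ 2.006; B ≈ 1.767; C ≈ 1.342.
Targets: 4:3 ≈ 1.333; 16:9 ≈ 1.778; 2:1 ≈ 2.000.

A=2:1, B=16:9, C=4:3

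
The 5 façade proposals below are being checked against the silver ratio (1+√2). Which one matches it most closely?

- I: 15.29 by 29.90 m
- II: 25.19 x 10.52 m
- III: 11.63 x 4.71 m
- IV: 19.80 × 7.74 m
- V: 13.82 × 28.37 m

II

Ratios (long/short): I ≈ 1.956; II ≈ 2.394; III ≈ 2.469; IV ≈ 2.558; V ≈ 2.053.
silver ratio ≈ 2.414; option II is nearest (Δ 0.020).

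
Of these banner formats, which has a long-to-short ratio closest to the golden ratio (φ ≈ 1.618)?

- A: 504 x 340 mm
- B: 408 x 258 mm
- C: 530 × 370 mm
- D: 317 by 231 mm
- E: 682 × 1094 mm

Target golden ratio ≈ 1.618.
A: 1.482 (Δ0.136)  B: 1.581 (Δ0.037)  C: 1.432 (Δ0.186)  D: 1.372 (Δ0.246)  E: 1.604 (Δ0.014)

E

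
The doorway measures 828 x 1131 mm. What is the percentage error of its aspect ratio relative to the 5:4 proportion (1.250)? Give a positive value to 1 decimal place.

9.3%

Ratio = 1131 / 828 ≈ 1.3659.
Ideal 5:4 = 1.2500. |1.3659 − 1.2500| / 1.2500 ≈ 9.27% → 9.3%.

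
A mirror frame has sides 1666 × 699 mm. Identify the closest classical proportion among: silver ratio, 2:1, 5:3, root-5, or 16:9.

1666/699 ≈ 2.383. Nearest candidates are silver ratio (2.414, off by 0.031) and root-5 (2.236, off by 0.147).

silver ratio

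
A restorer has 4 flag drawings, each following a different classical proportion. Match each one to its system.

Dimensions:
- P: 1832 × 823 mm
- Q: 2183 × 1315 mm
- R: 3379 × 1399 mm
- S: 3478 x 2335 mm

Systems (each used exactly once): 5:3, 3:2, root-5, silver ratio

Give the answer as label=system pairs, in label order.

P=root-5, Q=5:3, R=silver ratio, S=3:2

Ratios: P ≈ 2.226; Q ≈ 1.660; R ≈ 2.415; S ≈ 1.490.
Targets: 5:3 ≈ 1.667; 3:2 ≈ 1.500; root-5 ≈ 2.236; silver ratio ≈ 2.414.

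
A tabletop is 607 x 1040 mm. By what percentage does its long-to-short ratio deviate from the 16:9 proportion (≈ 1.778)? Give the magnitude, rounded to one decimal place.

Ratio = 1040 / 607 ≈ 1.7133.
Ideal 16:9 ≈ 1.7778. |1.7133 − 1.7778| / 1.7778 ≈ 3.63% → 3.6%.

3.6%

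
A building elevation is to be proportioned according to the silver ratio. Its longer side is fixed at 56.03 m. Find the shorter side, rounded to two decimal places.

silver ratio ≈ 2.41421.
Shorter side = 56.03 ÷ 2.41421 ≈ 23.2084 → 23.21 m.

23.21 m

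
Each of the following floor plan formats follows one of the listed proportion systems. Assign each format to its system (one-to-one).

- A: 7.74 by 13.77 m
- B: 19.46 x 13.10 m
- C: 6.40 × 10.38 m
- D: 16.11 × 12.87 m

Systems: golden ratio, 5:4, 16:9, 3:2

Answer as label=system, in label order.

A=16:9, B=3:2, C=golden ratio, D=5:4

A = 13.77/7.74 ≈ 1.779 → 16:9 (1.778)
B = 19.46/13.10 ≈ 1.485 → 3:2 (1.500)
C = 10.38/6.40 ≈ 1.622 → golden ratio (1.618)
D = 16.11/12.87 ≈ 1.252 → 5:4 (1.250)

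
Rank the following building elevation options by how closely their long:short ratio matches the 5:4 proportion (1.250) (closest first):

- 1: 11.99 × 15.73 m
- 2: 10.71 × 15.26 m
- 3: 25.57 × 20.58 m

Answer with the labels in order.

3, 1, 2

Ratios: 1 = 15.73 / 11.99 ≈ 1.312; 2 = 15.26 / 10.71 ≈ 1.425; 3 = 25.57 / 20.58 ≈ 1.242.
|Δ from 1.250|: 1 0.062; 2 0.175; 3 0.008.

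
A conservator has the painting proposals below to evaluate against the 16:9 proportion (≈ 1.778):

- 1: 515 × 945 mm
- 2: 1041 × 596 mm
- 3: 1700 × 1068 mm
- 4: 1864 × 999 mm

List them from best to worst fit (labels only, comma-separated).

2, 1, 4, 3

1: 945/515 ≈ 1.835 → |1.835 − 1.778| = 0.057
2: 1041/596 ≈ 1.747 → |1.747 − 1.778| = 0.031
3: 1700/1068 ≈ 1.592 → |1.592 − 1.778| = 0.186
4: 1864/999 ≈ 1.866 → |1.866 − 1.778| = 0.088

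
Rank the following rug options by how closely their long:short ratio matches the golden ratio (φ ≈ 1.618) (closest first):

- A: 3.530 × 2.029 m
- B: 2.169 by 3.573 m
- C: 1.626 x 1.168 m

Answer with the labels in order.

Ratios: A = 3.530 / 2.029 ≈ 1.740; B = 3.573 / 2.169 ≈ 1.647; C = 1.626 / 1.168 ≈ 1.392.
|Δ from 1.618|: A 0.122; B 0.029; C 0.226.

B, A, C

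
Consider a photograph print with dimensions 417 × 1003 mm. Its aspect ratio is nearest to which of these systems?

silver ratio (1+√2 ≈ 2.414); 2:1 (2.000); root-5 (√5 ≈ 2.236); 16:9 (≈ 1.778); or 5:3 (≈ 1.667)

1003/417 ≈ 2.405. Nearest candidates are silver ratio (2.414, off by 0.009) and root-5 (2.236, off by 0.169).

silver ratio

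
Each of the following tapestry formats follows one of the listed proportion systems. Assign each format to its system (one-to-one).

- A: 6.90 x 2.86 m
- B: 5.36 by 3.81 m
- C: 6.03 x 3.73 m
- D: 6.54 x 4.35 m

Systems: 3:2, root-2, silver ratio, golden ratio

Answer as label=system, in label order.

Ratios: A ≈ 2.413; B ≈ 1.407; C ≈ 1.617; D ≈ 1.503.
Targets: 3:2 ≈ 1.500; root-2 ≈ 1.414; silver ratio ≈ 2.414; golden ratio ≈ 1.618.

A=silver ratio, B=root-2, C=golden ratio, D=3:2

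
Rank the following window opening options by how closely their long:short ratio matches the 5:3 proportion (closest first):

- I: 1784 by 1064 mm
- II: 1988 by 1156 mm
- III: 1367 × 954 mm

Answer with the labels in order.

I, II, III

Ratios: I = 1784 / 1064 ≈ 1.677; II = 1988 / 1156 ≈ 1.720; III = 1367 / 954 ≈ 1.433.
|Δ from 1.667|: I 0.010; II 0.053; III 0.234.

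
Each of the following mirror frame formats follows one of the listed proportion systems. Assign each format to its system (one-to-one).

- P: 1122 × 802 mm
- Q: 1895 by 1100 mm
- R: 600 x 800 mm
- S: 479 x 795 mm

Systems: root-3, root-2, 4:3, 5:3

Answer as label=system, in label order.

P=root-2, Q=root-3, R=4:3, S=5:3

Ratios: P ≈ 1.399; Q ≈ 1.723; R ≈ 1.333; S ≈ 1.660.
Targets: root-3 ≈ 1.732; root-2 ≈ 1.414; 4:3 ≈ 1.333; 5:3 ≈ 1.667.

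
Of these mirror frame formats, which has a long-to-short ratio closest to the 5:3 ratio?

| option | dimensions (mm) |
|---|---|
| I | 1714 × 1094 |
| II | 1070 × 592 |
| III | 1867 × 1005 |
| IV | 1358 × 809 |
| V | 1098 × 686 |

Target 5:3 ≈ 1.667.
I: 1.567 (Δ0.100)  II: 1.807 (Δ0.140)  III: 1.858 (Δ0.191)  IV: 1.679 (Δ0.012)  V: 1.601 (Δ0.066)

IV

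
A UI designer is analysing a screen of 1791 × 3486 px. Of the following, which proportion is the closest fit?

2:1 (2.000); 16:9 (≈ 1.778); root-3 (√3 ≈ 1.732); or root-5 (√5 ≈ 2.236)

2:1

Ratio = 3486 / 1791 ≈ 1.946.
Distances: 2:1 2.000 (Δ 0.054); 16:9 1.778 (Δ 0.168); root-3 1.732 (Δ 0.214); root-5 2.236 (Δ 0.290).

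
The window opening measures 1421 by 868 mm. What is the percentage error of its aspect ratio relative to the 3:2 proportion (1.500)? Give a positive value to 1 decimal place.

9.1%

Ratio = 1421 / 868 ≈ 1.6371.
Ideal 3:2 = 1.5000. |1.6371 − 1.5000| / 1.5000 ≈ 9.14% → 9.1%.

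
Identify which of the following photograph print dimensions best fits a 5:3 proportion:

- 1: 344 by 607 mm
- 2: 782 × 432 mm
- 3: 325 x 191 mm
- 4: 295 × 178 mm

4

Target 5:3 ≈ 1.667.
1: 1.765 (Δ0.098)  2: 1.810 (Δ0.143)  3: 1.702 (Δ0.035)  4: 1.657 (Δ0.010)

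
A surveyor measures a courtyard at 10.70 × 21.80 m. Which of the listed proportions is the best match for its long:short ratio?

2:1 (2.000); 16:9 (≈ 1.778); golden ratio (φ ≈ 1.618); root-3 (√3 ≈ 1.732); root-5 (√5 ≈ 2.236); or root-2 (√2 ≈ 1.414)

Ratio = 21.80 / 10.70 ≈ 2.037.
Distances: 2:1 2.000 (Δ 0.037); 16:9 1.778 (Δ 0.259); golden ratio 1.618 (Δ 0.419); root-3 1.732 (Δ 0.305); root-5 2.236 (Δ 0.199); root-2 1.414 (Δ 0.623).

2:1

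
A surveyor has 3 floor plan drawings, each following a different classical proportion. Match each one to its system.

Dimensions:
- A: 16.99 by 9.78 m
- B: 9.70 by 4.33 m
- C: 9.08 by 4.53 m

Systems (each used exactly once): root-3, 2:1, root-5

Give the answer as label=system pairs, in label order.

Ratios: A ≈ 1.737; B ≈ 2.240; C ≈ 2.004.
Targets: root-3 ≈ 1.732; 2:1 ≈ 2.000; root-5 ≈ 2.236.

A=root-3, B=root-5, C=2:1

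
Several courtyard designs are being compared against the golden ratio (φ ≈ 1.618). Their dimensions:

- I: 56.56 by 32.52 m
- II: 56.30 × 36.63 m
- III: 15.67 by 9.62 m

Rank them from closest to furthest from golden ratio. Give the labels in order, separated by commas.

III, II, I

I: 56.56/32.52 ≈ 1.739 → |1.739 − 1.618| = 0.121
II: 56.30/36.63 ≈ 1.537 → |1.537 − 1.618| = 0.081
III: 15.67/9.62 ≈ 1.629 → |1.629 − 1.618| = 0.011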